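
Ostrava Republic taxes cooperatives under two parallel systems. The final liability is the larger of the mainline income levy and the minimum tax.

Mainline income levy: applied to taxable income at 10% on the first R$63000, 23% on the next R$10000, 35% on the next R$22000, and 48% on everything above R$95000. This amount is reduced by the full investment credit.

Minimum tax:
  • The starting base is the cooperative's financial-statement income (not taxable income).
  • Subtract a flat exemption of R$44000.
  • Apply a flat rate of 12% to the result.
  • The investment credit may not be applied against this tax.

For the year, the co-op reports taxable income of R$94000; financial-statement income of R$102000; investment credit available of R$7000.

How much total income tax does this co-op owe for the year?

R$8950

Mainline income levy:
  R$63000 × 10% = R$6300
  R$10000 × 23% = R$2300
  R$21000 × 35% = R$7350
  → R$15950
  Less investment credit R$7000 → R$8950

Minimum tax:
  Base (financial-statement income): R$102000
  Less exemption R$44000 → base R$58000
  R$58000 × 12% = R$6960

R$8950 > R$6960, so the mainline income levy governs.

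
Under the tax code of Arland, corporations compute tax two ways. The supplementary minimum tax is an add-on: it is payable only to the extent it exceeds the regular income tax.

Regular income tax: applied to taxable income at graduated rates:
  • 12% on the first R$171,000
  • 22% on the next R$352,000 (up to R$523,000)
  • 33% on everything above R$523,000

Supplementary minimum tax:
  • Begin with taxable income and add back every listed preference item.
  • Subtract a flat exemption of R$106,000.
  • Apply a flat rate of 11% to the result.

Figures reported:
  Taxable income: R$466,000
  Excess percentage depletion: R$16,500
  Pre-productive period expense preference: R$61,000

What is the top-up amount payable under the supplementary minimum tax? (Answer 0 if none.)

R$0

Supplementary minimum tax:
  Adjusted income: R$466,000 + R$16,500 + R$61,000 = R$543,500
  Less exemption R$106,000 → base R$437,500
  R$437,500 × 11% = R$48,125

Regular income tax:
  R$171,000 × 12% = R$20,520
  R$295,000 × 22% = R$64,900
  → R$85,420

R$48,125 ≤ R$85,420, so no add-on is due.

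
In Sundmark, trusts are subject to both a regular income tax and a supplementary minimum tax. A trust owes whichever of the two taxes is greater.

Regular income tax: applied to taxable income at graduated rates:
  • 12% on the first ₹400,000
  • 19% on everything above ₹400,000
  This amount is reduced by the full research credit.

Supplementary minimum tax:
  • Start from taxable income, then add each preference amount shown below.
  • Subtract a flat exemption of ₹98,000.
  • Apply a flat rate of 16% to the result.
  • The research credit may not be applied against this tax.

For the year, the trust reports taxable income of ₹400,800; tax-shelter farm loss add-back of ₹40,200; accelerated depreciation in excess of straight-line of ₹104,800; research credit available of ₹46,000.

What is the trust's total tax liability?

Supplementary minimum tax:
  Adjusted income: ₹400,800 + ₹40,200 + ₹104,800 = ₹545,800
  Less exemption ₹98,000 → base ₹447,800
  ₹447,800 × 16% = ₹71,648

Regular income tax:
  ₹400,000 × 12% = ₹48,000
  ₹800 × 19% = ₹152
  → ₹48,152
  Less research credit ₹46,000 → ₹2,152

₹71,648 > ₹2,152, so the supplementary minimum tax is the binding amount.

₹71,648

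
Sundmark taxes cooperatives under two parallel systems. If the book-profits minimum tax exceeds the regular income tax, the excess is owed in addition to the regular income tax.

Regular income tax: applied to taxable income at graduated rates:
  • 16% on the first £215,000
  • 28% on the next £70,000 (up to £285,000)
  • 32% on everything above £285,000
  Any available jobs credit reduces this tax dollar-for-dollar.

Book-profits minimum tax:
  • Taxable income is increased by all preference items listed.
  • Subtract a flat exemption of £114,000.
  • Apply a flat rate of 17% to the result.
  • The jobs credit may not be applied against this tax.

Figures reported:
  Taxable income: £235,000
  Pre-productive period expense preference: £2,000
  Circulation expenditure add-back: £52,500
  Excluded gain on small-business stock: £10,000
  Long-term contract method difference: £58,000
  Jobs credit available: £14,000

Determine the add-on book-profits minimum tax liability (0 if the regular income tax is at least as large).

£15,395

Book-profits minimum tax:
  Adjusted income: £235,000 + £2,000 + £52,500 + £10,000 + £58,000 = £357,500
  Less exemption £114,000 → base £243,500
  £243,500 × 17% = £41,395

Regular income tax:
  £215,000 × 16% = £34,400
  £20,000 × 28% = £5,600
  → £40,000
  Less jobs credit £14,000 → £26,000

Excess of book-profits minimum tax over regular income tax: £41,395 − £26,000 = £15,395.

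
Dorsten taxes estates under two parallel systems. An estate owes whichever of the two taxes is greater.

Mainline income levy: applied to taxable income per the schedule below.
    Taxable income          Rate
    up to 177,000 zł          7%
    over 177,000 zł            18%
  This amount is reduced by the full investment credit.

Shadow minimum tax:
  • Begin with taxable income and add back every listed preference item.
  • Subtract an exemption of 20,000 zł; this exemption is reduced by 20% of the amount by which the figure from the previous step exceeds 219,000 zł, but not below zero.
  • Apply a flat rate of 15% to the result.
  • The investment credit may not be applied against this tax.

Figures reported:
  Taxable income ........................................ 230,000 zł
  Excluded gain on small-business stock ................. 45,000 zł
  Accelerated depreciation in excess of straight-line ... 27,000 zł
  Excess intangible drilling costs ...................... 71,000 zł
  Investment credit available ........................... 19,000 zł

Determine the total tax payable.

Shadow minimum tax:
  Adjusted income: 230,000 zł + 45,000 zł + 27,000 zł + 71,000 zł = 373,000 zł
  Exemption: 20% × (373,000 zł − 219,000 zł) = 30,800 zł ≥ 20,000 zł, so the exemption is fully phased out
  Base: 373,000 zł − 0 zł = 373,000 zł
  373,000 zł × 15% = 55,950 zł

Mainline income levy:
  177,000 zł × 7% = 12,390 zł
  53,000 zł × 18% = 9,540 zł
  → 21,930 zł
  Less investment credit 19,000 zł → 2,930 zł

55,950 zł > 2,930 zł, so the shadow minimum tax is the binding amount.

55,950 zł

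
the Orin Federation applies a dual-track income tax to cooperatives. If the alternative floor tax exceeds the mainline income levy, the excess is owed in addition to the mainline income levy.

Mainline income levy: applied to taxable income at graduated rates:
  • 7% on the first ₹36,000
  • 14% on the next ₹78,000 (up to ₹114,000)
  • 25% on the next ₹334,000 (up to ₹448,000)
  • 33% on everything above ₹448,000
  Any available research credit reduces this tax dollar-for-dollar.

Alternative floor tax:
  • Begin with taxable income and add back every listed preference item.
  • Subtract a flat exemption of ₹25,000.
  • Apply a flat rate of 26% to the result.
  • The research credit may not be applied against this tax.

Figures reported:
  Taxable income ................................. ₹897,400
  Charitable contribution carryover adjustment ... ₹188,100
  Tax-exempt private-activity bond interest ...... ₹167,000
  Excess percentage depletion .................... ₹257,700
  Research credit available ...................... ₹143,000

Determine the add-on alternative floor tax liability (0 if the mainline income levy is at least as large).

₹283,910

Alternative floor tax:
  Adjusted income: ₹897,400 + ₹188,100 + ₹167,000 + ₹257,700 = ₹1,510,200
  Less exemption ₹25,000 → base ₹1,485,200
  ₹1,485,200 × 26% = ₹386,152

Mainline income levy:
  ₹36,000 × 7% = ₹2,520
  ₹78,000 × 14% = ₹10,920
  ₹334,000 × 25% = ₹83,500
  ₹449,400 × 33% = ₹148,302
  → ₹245,242
  Less research credit ₹143,000 → ₹102,242

Excess of alternative floor tax over mainline income levy: ₹386,152 − ₹102,242 = ₹283,910.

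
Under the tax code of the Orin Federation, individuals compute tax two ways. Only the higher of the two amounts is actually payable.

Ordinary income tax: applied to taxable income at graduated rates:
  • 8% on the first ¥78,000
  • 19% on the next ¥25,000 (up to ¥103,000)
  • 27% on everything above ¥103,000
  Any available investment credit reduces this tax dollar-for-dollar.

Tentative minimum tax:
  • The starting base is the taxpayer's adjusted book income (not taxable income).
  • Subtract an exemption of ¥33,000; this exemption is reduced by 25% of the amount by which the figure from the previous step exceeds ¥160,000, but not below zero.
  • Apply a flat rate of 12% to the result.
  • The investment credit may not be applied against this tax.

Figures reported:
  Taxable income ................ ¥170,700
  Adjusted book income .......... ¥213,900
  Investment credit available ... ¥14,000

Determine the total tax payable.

¥23,325

Tentative minimum tax:
  Base (adjusted book income): ¥213,900
  Exemption: ¥33,000 − 25% × (¥213,900 − ¥160,000) = ¥33,000 − ¥13,475 = ¥19,525
  Base: ¥213,900 − ¥19,525 = ¥194,375
  ¥194,375 × 12% = ¥23,325

Ordinary income tax:
  ¥78,000 × 8% = ¥6,240
  ¥25,000 × 19% = ¥4,750
  ¥67,700 × 27% = ¥18,279
  → ¥29,269
  Less investment credit ¥14,000 → ¥15,269

¥23,325 > ¥15,269, so the tentative minimum tax is the binding amount.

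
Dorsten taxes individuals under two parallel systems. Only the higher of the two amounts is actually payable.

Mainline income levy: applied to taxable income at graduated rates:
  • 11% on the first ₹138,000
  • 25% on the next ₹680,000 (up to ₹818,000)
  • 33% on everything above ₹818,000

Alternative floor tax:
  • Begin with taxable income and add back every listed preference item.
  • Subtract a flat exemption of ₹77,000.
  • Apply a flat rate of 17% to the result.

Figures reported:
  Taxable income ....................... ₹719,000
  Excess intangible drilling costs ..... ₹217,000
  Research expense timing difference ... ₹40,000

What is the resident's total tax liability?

₹160,430

Mainline income levy:
  ₹138,000 × 11% = ₹15,180
  ₹581,000 × 25% = ₹145,250
  → ₹160,430

Alternative floor tax:
  Adjusted income: ₹719,000 + ₹217,000 + ₹40,000 = ₹976,000
  Less exemption ₹77,000 → base ₹899,000
  ₹899,000 × 17% = ₹152,830

₹160,430 > ₹152,830, so the mainline income levy governs.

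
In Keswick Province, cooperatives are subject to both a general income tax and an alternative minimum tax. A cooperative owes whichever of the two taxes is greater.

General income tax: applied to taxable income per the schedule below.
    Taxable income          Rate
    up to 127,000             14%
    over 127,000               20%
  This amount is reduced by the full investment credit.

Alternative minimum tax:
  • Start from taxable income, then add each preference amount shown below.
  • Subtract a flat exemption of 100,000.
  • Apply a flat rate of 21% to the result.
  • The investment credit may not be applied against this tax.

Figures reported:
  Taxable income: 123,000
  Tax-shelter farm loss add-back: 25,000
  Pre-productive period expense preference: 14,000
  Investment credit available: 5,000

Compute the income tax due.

13,020

Alternative minimum tax:
  Adjusted income: 123,000 + 25,000 + 14,000 = 162,000
  Less exemption 100,000 → base 62,000
  62,000 × 21% = 13,020

General income tax:
  123,000 × 14% = 17,220
  Less investment credit 5,000 → 12,220

13,020 > 12,220, so the alternative minimum tax is the binding amount.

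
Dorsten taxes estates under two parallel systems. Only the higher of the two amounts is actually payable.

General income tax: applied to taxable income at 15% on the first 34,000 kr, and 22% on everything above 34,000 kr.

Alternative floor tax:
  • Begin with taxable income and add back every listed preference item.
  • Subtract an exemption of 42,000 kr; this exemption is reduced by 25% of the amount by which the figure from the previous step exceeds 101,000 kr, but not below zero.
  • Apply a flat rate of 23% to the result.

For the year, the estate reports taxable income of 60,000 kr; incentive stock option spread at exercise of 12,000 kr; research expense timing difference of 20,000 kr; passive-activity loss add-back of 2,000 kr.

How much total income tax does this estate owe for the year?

11,960 kr

Alternative floor tax:
  Adjusted income: 60,000 kr + 12,000 kr + 20,000 kr + 2,000 kr = 94,000 kr
  Exemption: 94,000 kr ≤ 101,000 kr, so full 42,000 kr applies
  Base: 94,000 kr − 42,000 kr = 52,000 kr
  52,000 kr × 23% = 11,960 kr

General income tax:
  34,000 kr × 15% = 5,100 kr
  26,000 kr × 22% = 5,720 kr
  → 10,820 kr

11,960 kr > 10,820 kr, so the alternative floor tax is the binding amount.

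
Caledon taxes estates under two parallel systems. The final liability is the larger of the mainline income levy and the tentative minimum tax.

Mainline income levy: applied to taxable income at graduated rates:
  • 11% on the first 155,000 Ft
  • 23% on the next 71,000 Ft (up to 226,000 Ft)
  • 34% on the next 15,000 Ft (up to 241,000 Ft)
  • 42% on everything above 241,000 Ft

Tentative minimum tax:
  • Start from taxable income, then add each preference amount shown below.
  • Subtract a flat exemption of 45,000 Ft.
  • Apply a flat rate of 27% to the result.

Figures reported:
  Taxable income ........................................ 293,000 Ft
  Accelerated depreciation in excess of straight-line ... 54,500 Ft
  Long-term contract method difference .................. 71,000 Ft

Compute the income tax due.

Mainline income levy:
  155,000 Ft × 11% = 17,050 Ft
  71,000 Ft × 23% = 16,330 Ft
  15,000 Ft × 34% = 5,100 Ft
  52,000 Ft × 42% = 21,840 Ft
  → 60,320 Ft

Tentative minimum tax:
  Adjusted income: 293,000 Ft + 54,500 Ft + 71,000 Ft = 418,500 Ft
  Less exemption 45,000 Ft → base 373,500 Ft
  373,500 Ft × 27% = 100,845 Ft

100,845 Ft > 60,320 Ft, so the tentative minimum tax is the binding amount.

100,845 Ft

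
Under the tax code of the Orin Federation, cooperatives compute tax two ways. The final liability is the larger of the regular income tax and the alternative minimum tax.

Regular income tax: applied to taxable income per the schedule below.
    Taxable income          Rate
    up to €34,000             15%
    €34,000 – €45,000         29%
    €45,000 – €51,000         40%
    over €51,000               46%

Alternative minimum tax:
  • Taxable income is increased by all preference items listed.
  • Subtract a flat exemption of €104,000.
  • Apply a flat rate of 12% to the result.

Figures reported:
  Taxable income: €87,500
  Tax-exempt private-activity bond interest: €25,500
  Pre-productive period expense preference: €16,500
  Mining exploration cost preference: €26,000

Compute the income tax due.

Regular income tax:
  €34,000 × 15% = €5,100
  €11,000 × 29% = €3,190
  €6,000 × 40% = €2,400
  €36,500 × 46% = €16,790
  → €27,480

Alternative minimum tax:
  Adjusted income: €87,500 + €25,500 + €16,500 + €26,000 = €155,500
  Less exemption €104,000 → base €51,500
  €51,500 × 12% = €6,180

€27,480 > €6,180, so the regular income tax governs.

€27,480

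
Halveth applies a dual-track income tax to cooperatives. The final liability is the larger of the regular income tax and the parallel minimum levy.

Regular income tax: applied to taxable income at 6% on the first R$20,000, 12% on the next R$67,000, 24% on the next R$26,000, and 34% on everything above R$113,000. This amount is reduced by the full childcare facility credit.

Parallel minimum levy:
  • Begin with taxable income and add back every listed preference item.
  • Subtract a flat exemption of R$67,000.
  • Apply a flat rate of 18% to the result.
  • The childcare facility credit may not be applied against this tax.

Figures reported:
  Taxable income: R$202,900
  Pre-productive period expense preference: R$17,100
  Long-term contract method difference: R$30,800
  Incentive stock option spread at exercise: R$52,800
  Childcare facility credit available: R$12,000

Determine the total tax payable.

R$42,588

Regular income tax:
  R$20,000 × 6% = R$1,200
  R$67,000 × 12% = R$8,040
  R$26,000 × 24% = R$6,240
  R$89,900 × 34% = R$30,566
  → R$46,046
  Less childcare facility credit R$12,000 → R$34,046

Parallel minimum levy:
  Adjusted income: R$202,900 + R$17,100 + R$30,800 + R$52,800 = R$303,600
  Less exemption R$67,000 → base R$236,600
  R$236,600 × 18% = R$42,588

R$42,588 > R$34,046, so the parallel minimum levy is the binding amount.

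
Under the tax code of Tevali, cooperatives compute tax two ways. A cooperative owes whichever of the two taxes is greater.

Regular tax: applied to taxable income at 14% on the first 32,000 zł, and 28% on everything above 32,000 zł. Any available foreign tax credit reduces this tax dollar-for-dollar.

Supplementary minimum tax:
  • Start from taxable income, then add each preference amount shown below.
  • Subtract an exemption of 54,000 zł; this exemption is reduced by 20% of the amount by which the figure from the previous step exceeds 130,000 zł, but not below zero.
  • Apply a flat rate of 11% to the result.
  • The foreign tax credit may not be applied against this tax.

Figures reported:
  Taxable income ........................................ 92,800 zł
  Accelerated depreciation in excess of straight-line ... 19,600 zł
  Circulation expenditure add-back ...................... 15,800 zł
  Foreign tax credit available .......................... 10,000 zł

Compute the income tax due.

11,504 zł

Supplementary minimum tax:
  Adjusted income: 92,800 zł + 19,600 zł + 15,800 zł = 128,200 zł
  Exemption: 128,200 zł ≤ 130,000 zł, so full 54,000 zł applies
  Base: 128,200 zł − 54,000 zł = 74,200 zł
  74,200 zł × 11% = 8,162 zł

Regular tax:
  32,000 zł × 14% = 4,480 zł
  60,800 zł × 28% = 17,024 zł
  → 21,504 zł
  Less foreign tax credit 10,000 zł → 11,504 zł

11,504 zł > 8,162 zł, so the regular tax governs.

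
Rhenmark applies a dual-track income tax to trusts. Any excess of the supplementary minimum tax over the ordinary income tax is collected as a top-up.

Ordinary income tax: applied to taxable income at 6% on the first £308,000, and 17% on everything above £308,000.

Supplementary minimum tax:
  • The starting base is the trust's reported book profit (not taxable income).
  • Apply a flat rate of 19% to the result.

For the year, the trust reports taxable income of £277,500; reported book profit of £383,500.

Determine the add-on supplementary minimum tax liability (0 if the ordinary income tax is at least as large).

Supplementary minimum tax:
  Base (reported book profit): £383,500
  £383,500 × 19% = £72,865

Ordinary income tax:
  £277,500 × 6% = £16,650

Excess of supplementary minimum tax over ordinary income tax: £72,865 − £16,650 = £56,215.

£56,215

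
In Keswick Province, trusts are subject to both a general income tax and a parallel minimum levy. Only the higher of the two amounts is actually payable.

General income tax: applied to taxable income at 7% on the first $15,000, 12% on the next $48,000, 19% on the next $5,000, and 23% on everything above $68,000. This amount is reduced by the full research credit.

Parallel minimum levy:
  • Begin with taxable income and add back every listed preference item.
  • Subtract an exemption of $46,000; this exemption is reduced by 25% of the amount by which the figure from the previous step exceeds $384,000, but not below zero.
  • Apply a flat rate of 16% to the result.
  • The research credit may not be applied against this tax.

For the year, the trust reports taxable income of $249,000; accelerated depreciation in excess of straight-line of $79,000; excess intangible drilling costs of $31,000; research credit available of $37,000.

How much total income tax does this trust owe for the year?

General income tax:
  $15,000 × 7% = $1,050
  $48,000 × 12% = $5,760
  $5,000 × 19% = $950
  $181,000 × 23% = $41,630
  → $49,390
  Less research credit $37,000 → $12,390

Parallel minimum levy:
  Adjusted income: $249,000 + $79,000 + $31,000 = $359,000
  Exemption: $359,000 ≤ $384,000, so full $46,000 applies
  Base: $359,000 − $46,000 = $313,000
  $313,000 × 16% = $50,080

$50,080 > $12,390, so the parallel minimum levy is the binding amount.

$50,080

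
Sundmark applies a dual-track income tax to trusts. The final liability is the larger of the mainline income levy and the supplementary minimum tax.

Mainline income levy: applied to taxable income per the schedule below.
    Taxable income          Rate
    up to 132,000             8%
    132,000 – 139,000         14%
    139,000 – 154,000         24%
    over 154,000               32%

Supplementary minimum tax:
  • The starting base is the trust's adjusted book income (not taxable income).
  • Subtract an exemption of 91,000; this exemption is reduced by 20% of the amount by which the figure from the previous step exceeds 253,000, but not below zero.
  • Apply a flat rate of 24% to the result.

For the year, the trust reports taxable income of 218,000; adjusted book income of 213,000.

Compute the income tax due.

Mainline income levy:
  132,000 × 8% = 10,560
  7,000 × 14% = 980
  15,000 × 24% = 3,600
  64,000 × 32% = 20,480
  → 35,620

Supplementary minimum tax:
  Base (adjusted book income): 213,000
  Exemption: 213,000 ≤ 253,000, so full 91,000 applies
  Base: 213,000 − 91,000 = 122,000
  122,000 × 24% = 29,280

35,620 > 29,280, so the mainline income levy governs.

35,620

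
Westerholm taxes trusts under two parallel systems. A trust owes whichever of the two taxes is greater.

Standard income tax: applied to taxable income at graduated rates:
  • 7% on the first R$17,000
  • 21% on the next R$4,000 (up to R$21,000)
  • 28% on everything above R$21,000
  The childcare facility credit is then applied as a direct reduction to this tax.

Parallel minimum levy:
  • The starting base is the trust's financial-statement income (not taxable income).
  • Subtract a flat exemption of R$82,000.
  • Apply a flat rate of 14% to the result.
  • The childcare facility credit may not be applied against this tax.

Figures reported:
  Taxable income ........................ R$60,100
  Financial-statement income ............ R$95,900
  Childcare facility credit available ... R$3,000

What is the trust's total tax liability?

R$9,978

Standard income tax:
  R$17,000 × 7% = R$1,190
  R$4,000 × 21% = R$840
  R$39,100 × 28% = R$10,948
  → R$12,978
  Less childcare facility credit R$3,000 → R$9,978

Parallel minimum levy:
  Base (financial-statement income): R$95,900
  Less exemption R$82,000 → base R$13,900
  R$13,900 × 14% = R$1,946

R$9,978 > R$1,946, so the standard income tax governs.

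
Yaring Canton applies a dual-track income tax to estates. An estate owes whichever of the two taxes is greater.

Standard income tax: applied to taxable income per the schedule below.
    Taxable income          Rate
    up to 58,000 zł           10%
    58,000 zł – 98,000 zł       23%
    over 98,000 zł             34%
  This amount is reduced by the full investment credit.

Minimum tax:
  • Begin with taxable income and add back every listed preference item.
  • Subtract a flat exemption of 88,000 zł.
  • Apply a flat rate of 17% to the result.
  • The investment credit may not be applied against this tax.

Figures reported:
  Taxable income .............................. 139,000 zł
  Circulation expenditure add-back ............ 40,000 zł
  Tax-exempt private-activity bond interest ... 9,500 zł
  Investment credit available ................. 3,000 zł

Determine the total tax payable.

25,940 zł

Minimum tax:
  Adjusted income: 139,000 zł + 40,000 zł + 9,500 zł = 188,500 zł
  Less exemption 88,000 zł → base 100,500 zł
  100,500 zł × 17% = 17,085 zł

Standard income tax:
  58,000 zł × 10% = 5,800 zł
  40,000 zł × 23% = 9,200 zł
  41,000 zł × 34% = 13,940 zł
  → 28,940 zł
  Less investment credit 3,000 zł → 25,940 zł

25,940 zł > 17,085 zł, so the standard income tax governs.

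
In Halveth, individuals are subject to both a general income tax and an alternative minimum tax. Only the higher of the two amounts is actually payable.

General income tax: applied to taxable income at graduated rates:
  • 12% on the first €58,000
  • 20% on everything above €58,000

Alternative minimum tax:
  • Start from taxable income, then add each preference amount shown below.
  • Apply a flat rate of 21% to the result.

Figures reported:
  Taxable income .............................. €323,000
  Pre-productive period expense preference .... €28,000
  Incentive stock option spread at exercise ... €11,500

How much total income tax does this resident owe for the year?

Alternative minimum tax:
  Adjusted income: €323,000 + €28,000 + €11,500 = €362,500
  €362,500 × 21% = €76,125

General income tax:
  €58,000 × 12% = €6,960
  €265,000 × 20% = €53,000
  → €59,960

€76,125 > €59,960, so the alternative minimum tax is the binding amount.

€76,125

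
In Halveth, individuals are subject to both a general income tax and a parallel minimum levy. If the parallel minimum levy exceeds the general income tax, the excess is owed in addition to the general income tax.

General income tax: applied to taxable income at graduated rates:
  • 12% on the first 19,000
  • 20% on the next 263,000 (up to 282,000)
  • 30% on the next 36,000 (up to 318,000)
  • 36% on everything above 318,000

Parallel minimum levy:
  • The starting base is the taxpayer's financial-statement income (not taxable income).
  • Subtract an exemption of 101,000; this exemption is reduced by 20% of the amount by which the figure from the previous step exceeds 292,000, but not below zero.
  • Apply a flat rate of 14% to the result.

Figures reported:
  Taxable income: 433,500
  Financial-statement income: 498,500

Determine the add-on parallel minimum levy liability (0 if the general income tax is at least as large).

0

General income tax:
  19,000 × 12% = 2,280
  263,000 × 20% = 52,600
  36,000 × 30% = 10,800
  115,500 × 36% = 41,580
  → 107,260

Parallel minimum levy:
  Base (financial-statement income): 498,500
  Exemption: 101,000 − 20% × (498,500 − 292,000) = 101,000 − 41,300 = 59,700
  Base: 498,500 − 59,700 = 438,800
  438,800 × 14% = 61,432

61,432 ≤ 107,260, so no add-on is due.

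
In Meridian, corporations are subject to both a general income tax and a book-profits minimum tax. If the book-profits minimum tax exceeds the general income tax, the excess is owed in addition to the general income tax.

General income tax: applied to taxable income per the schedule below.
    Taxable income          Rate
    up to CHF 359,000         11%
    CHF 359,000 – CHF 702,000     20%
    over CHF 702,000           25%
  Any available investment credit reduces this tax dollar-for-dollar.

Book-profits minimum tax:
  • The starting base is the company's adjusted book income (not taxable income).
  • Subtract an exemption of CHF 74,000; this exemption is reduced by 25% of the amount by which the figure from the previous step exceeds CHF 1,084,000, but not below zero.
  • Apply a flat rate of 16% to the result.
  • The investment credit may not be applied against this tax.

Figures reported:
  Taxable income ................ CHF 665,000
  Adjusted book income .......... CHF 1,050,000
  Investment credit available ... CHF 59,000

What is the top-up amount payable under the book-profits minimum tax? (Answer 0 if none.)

CHF 114,470

General income tax:
  CHF 359,000 × 11% = CHF 39,490
  CHF 306,000 × 20% = CHF 61,200
  → CHF 100,690
  Less investment credit CHF 59,000 → CHF 41,690

Book-profits minimum tax:
  Base (adjusted book income): CHF 1,050,000
  Exemption: CHF 1,050,000 ≤ CHF 1,084,000, so full CHF 74,000 applies
  Base: CHF 1,050,000 − CHF 74,000 = CHF 976,000
  CHF 976,000 × 16% = CHF 156,160

Excess of book-profits minimum tax over general income tax: CHF 156,160 − CHF 41,690 = CHF 114,470.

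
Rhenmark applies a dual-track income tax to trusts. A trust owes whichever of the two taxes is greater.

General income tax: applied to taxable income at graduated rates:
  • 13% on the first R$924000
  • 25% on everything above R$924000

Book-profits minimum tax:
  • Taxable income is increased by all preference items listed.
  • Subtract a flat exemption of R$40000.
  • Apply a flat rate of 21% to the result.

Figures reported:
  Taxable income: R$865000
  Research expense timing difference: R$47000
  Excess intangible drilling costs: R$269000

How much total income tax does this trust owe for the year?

Book-profits minimum tax:
  Adjusted income: R$865000 + R$47000 + R$269000 = R$1181000
  Less exemption R$40000 → base R$1141000
  R$1141000 × 21% = R$239610

General income tax:
  R$865000 × 13% = R$112450

R$239610 > R$112450, so the book-profits minimum tax is the binding amount.

R$239610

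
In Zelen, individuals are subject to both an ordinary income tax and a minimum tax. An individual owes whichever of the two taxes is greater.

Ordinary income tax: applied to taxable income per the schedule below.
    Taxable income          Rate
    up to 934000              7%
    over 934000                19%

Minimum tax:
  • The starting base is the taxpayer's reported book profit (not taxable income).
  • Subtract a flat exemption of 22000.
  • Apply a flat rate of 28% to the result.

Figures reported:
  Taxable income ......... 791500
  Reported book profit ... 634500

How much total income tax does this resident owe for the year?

171500

Ordinary income tax:
  791500 × 7% = 55405

Minimum tax:
  Base (reported book profit): 634500
  Less exemption 22000 → base 612500
  612500 × 28% = 171500

171500 > 55405, so the minimum tax is the binding amount.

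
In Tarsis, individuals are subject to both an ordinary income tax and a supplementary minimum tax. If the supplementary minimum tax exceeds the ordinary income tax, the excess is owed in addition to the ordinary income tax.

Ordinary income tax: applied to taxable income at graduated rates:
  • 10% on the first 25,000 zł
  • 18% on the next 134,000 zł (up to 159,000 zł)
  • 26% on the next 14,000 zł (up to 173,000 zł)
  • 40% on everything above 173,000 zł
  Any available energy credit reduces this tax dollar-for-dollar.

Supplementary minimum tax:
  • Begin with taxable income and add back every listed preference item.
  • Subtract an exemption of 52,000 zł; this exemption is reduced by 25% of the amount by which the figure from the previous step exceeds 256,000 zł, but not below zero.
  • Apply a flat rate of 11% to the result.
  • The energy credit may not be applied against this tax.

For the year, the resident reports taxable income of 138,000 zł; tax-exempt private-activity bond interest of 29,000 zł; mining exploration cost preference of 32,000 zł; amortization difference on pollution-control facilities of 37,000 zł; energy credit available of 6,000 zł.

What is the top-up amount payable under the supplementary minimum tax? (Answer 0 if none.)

Supplementary minimum tax:
  Adjusted income: 138,000 zł + 29,000 zł + 32,000 zł + 37,000 zł = 236,000 zł
  Exemption: 236,000 zł ≤ 256,000 zł, so full 52,000 zł applies
  Base: 236,000 zł − 52,000 zł = 184,000 zł
  184,000 zł × 11% = 20,240 zł

Ordinary income tax:
  25,000 zł × 10% = 2,500 zł
  113,000 zł × 18% = 20,340 zł
  → 22,840 zł
  Less energy credit 6,000 zł → 16,840 zł

Excess of supplementary minimum tax over ordinary income tax: 20,240 zł − 16,840 zł = 3,400 zł.

3,400 zł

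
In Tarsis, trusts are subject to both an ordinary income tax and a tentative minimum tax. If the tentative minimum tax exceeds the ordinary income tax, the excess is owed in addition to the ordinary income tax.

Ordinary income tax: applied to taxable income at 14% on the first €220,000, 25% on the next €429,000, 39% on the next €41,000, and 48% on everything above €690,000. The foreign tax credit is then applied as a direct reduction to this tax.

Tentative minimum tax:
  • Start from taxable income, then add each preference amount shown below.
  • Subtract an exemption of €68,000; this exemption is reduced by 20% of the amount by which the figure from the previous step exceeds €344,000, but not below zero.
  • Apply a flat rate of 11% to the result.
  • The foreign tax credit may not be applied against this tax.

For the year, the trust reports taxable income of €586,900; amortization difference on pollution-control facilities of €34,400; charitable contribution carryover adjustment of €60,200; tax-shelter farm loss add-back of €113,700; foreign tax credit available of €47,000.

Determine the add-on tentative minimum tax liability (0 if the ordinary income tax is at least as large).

Ordinary income tax:
  €220,000 × 14% = €30,800
  €366,900 × 25% = €91,725
  → €122,525
  Less foreign tax credit €47,000 → €75,525

Tentative minimum tax:
  Adjusted income: €586,900 + €34,400 + €60,200 + €113,700 = €795,200
  Exemption: 20% × (€795,200 − €344,000) = €90,240 ≥ €68,000, so the exemption is fully phased out
  Base: €795,200 − €0 = €795,200
  €795,200 × 11% = €87,472

Excess of tentative minimum tax over ordinary income tax: €87,472 − €75,525 = €11,947.

€11,947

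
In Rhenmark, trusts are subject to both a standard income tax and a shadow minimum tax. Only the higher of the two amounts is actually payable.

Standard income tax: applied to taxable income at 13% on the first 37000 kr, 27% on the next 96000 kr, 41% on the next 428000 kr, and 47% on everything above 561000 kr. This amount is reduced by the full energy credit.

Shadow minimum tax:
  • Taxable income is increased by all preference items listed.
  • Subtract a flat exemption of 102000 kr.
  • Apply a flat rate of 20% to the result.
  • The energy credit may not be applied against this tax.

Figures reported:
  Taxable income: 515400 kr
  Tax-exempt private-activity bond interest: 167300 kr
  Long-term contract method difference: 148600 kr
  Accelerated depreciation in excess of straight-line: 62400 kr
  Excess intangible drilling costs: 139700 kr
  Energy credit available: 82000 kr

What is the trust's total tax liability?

186280 kr

Shadow minimum tax:
  Adjusted income: 515400 kr + 167300 kr + 148600 kr + 62400 kr + 139700 kr = 1033400 kr
  Less exemption 102000 kr → base 931400 kr
  931400 kr × 20% = 186280 kr

Standard income tax:
  37000 kr × 13% = 4810 kr
  96000 kr × 27% = 25920 kr
  382400 kr × 41% = 156784 kr
  → 187514 kr
  Less energy credit 82000 kr → 105514 kr

186280 kr > 105514 kr, so the shadow minimum tax is the binding amount.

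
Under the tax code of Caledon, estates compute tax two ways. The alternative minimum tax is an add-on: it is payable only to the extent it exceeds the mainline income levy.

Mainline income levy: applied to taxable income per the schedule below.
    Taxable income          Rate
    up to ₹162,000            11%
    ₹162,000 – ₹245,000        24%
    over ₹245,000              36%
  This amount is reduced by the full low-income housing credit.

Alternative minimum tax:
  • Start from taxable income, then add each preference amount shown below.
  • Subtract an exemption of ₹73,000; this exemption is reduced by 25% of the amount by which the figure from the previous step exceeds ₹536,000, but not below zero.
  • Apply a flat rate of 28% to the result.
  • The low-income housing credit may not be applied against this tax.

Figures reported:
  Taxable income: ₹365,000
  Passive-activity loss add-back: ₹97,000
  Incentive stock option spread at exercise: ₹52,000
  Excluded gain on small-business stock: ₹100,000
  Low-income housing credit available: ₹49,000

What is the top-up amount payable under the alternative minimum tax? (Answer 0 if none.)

₹125,000

Alternative minimum tax:
  Adjusted income: ₹365,000 + ₹97,000 + ₹52,000 + ₹100,000 = ₹614,000
  Exemption: ₹73,000 − 25% × (₹614,000 − ₹536,000) = ₹73,000 − ₹19,500 = ₹53,500
  Base: ₹614,000 − ₹53,500 = ₹560,500
  ₹560,500 × 28% = ₹156,940

Mainline income levy:
  ₹162,000 × 11% = ₹17,820
  ₹83,000 × 24% = ₹19,920
  ₹120,000 × 36% = ₹43,200
  → ₹80,940
  Less low-income housing credit ₹49,000 → ₹31,940

Excess of alternative minimum tax over mainline income levy: ₹156,940 − ₹31,940 = ₹125,000.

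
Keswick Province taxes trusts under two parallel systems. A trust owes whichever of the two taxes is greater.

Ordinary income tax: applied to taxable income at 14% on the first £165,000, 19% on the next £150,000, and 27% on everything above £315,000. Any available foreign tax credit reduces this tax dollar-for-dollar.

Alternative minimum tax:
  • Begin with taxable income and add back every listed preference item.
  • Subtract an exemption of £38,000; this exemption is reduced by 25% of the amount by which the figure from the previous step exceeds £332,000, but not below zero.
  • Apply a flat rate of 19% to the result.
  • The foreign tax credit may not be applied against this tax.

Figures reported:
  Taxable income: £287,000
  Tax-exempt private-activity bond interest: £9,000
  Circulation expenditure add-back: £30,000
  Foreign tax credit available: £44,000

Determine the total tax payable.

Alternative minimum tax:
  Adjusted income: £287,000 + £9,000 + £30,000 = £326,000
  Exemption: £326,000 ≤ £332,000, so full £38,000 applies
  Base: £326,000 − £38,000 = £288,000
  £288,000 × 19% = £54,720

Ordinary income tax:
  £165,000 × 14% = £23,100
  £122,000 × 19% = £23,180
  → £46,280
  Less foreign tax credit £44,000 → £2,280

£54,720 > £2,280, so the alternative minimum tax is the binding amount.

£54,720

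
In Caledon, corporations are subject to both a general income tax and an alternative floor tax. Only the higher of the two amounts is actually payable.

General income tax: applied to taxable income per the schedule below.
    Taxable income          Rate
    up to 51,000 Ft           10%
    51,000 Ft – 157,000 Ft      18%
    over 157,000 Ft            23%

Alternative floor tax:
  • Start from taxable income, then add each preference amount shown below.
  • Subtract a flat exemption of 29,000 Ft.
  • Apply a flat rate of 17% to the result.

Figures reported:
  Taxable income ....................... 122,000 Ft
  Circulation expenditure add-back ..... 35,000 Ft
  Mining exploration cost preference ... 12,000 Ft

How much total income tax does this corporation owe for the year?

Alternative floor tax:
  Adjusted income: 122,000 Ft + 35,000 Ft + 12,000 Ft = 169,000 Ft
  Less exemption 29,000 Ft → base 140,000 Ft
  140,000 Ft × 17% = 23,800 Ft

General income tax:
  51,000 Ft × 10% = 5,100 Ft
  71,000 Ft × 18% = 12,780 Ft
  → 17,880 Ft

23,800 Ft > 17,880 Ft, so the alternative floor tax is the binding amount.

23,800 Ft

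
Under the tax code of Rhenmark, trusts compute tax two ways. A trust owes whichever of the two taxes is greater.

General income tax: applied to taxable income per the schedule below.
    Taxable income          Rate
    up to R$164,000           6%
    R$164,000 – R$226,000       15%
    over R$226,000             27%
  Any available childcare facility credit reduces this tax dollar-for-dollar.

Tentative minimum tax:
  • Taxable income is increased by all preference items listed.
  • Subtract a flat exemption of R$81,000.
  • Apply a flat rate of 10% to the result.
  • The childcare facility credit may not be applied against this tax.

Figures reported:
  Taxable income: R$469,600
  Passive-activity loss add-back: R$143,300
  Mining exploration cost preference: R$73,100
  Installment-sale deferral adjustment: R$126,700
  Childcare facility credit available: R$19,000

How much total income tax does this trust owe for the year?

R$73,170

General income tax:
  R$164,000 × 6% = R$9,840
  R$62,000 × 15% = R$9,300
  R$243,600 × 27% = R$65,772
  → R$84,912
  Less childcare facility credit R$19,000 → R$65,912

Tentative minimum tax:
  Adjusted income: R$469,600 + R$143,300 + R$73,100 + R$126,700 = R$812,700
  Less exemption R$81,000 → base R$731,700
  R$731,700 × 10% = R$73,170

R$73,170 > R$65,912, so the tentative minimum tax is the binding amount.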